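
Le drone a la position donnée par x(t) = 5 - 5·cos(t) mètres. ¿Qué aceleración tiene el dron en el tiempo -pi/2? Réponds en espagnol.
Partiendo de la posición x(t) = 5 - 5·cos(t), tomamos 2 derivadas. Derivando la posición, obtenemos la velocidad: v(t) = 5·sin(t). Tomando d/dt de v(t), encontramos a(t) = 5·cos(t). De la ecuación de la aceleración a(t) = 5·cos(t), sustituimos t = -pi/2 para obtener a = 0.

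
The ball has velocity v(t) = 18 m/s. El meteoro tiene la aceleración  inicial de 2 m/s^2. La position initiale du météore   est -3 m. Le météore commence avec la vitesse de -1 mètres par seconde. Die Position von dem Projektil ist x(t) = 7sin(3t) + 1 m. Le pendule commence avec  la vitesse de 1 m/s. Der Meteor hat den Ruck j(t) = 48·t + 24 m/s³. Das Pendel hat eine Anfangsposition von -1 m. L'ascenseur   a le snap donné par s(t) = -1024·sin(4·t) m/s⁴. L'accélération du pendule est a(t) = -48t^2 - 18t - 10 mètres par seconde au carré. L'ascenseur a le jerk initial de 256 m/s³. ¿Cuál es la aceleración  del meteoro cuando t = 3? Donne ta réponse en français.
En partant du jerk j(t) = 48·t + 24, nous prenons 1 primitive. En prenant ∫j(t)dt et en appliquant a(0) = 2, nous trouvons a(t) = 24·t^2 + 24·t + 2. En utilisant a(t) = 24·t^2 + 24·t + 2 et en substituant t = 3, nous trouvons a = 290.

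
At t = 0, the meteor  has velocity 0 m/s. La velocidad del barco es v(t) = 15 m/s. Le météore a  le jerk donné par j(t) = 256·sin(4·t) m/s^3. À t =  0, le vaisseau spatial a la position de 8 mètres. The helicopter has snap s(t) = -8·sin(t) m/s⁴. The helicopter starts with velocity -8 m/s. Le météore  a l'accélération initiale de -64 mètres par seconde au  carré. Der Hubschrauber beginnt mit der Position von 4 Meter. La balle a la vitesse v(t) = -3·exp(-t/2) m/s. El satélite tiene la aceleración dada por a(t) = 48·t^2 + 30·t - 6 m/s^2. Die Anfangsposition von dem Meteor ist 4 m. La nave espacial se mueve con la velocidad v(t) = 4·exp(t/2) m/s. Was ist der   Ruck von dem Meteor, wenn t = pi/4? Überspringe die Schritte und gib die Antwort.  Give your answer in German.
Der Ruck bei t = pi/4 ist j = 0.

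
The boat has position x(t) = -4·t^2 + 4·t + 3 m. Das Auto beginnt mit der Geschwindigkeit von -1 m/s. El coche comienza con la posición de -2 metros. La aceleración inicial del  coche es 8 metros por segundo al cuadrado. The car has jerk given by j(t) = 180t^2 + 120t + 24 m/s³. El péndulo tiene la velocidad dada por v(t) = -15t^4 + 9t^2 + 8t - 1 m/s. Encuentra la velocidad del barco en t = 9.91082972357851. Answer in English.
To solve this, we need to take 1 derivative of our position equation x(t) = -4·t^2 + 4·t + 3. The derivative of position gives velocity: v(t) = 4 - 8·t. We have velocity v(t) = 4 - 8·t. Substituting t = 9.91082972357851: v(9.91082972357851) = -75.2866377886281.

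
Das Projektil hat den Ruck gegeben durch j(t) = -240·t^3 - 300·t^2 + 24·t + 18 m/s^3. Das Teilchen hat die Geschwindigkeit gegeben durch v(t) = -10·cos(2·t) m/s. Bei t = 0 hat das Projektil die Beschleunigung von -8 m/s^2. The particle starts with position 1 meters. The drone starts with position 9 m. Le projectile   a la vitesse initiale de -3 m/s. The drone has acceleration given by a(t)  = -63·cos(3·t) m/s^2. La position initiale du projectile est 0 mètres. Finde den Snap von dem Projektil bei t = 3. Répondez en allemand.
Wir müssen unsere Gleichung für den Ruck j(t) = -240·t^3 - 300·t^2 + 24·t + 18 1-mal ableiten. Durch Ableiten von dem Ruck erhalten wir den Snap: s(t) = -720·t^2 - 600·t + 24. Mit s(t) = -720·t^2 - 600·t + 24 und Einsetzen von t = 3, finden wir s = -8256.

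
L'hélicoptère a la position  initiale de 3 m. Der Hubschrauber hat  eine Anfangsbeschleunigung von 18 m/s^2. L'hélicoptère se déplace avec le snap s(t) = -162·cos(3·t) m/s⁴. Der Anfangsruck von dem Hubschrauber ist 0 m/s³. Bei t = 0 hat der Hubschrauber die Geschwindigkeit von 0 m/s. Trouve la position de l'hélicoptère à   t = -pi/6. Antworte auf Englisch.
To solve this, we need to take 4 antiderivatives of our snap equation s(t) = -162·cos(3·t). Finding the integral of s(t) and using j(0) = 0: j(t) = -54·sin(3·t). Integrating jerk and using the initial condition a(0) = 18, we get a(t) = 18·cos(3·t). The antiderivative of acceleration is velocity. Using v(0) = 0, we get v(t) = 6·sin(3·t). Finding the integral of v(t) and using x(0) = 3: x(t) = 5 - 2·cos(3·t). Using x(t) = 5 - 2·cos(3·t) and substituting t = -pi/6, we find x = 5.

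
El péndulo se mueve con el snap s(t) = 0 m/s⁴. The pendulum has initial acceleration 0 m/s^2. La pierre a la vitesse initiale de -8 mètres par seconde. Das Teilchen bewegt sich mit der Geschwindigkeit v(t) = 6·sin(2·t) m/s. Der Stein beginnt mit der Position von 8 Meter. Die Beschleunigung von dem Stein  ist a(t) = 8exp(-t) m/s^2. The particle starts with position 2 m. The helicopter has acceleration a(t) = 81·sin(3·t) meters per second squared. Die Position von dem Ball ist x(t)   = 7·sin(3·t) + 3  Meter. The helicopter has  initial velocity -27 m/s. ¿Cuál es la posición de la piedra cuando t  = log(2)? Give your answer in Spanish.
Necesitamos integrar nuestra ecuación de la aceleración a(t) = 8·exp(-t) 2 veces. Integrando la aceleración y usando la condición inicial v(0) = -8, obtenemos v(t) = -8·exp(-t). La integral de la velocidad es la posición. Usando x(0) = 8, obtenemos x(t) = 8·exp(-t). Tenemos la posición x(t) = 8·exp(-t). Sustituyendo t = log(2): x(log(2)) = 4.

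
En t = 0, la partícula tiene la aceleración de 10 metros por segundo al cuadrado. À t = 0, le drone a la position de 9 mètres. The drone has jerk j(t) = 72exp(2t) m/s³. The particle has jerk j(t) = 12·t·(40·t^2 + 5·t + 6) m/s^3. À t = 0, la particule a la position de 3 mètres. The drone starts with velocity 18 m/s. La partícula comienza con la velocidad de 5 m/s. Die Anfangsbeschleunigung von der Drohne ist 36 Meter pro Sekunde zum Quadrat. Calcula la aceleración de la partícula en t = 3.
Partiendo de la sacudida j(t) = 12·t·(40·t^2 + 5·t + 6), tomamos 1 antiderivada. Tomando ∫j(t)dt y aplicando a(0) = 10, encontramos a(t) = 120·t^4 + 20·t^3 + 36·t^2 + 10. Tenemos la aceleración a(t) = 120·t^4 + 20·t^3 + 36·t^2 + 10. Sustituyendo t = 3: a(3) = 10594.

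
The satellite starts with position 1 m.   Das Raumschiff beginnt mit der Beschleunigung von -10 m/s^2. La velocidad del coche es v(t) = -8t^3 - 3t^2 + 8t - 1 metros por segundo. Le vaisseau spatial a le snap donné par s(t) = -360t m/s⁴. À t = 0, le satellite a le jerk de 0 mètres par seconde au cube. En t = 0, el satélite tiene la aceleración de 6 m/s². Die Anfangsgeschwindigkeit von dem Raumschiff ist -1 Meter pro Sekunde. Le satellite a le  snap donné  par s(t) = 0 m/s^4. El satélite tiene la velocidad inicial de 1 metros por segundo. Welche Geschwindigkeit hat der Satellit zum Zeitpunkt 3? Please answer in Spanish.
Partiendo del snap s(t) = 0, tomamos 3 integrales. Integrando el snap y usando la condición inicial j(0) = 0, obtenemos j(t) = 0. La integral de la sacudida es la aceleración. Usando a(0) = 6, obtenemos a(t) = 6. Tomando ∫a(t)dt y aplicando v(0) = 1, encontramos v(t) = 6·t + 1. Usando v(t) = 6·t + 1 y sustituyendo t = 3, encontramos v = 19.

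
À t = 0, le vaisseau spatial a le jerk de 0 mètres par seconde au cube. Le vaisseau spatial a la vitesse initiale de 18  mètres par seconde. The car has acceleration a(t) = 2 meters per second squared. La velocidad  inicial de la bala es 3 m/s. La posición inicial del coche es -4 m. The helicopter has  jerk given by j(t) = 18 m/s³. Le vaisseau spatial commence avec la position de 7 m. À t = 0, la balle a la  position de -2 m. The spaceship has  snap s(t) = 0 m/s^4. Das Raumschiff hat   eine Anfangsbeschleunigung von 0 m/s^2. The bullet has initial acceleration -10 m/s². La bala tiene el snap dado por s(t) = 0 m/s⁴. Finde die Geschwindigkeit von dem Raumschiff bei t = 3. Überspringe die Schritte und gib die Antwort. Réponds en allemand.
Bei t = 3, v = 18.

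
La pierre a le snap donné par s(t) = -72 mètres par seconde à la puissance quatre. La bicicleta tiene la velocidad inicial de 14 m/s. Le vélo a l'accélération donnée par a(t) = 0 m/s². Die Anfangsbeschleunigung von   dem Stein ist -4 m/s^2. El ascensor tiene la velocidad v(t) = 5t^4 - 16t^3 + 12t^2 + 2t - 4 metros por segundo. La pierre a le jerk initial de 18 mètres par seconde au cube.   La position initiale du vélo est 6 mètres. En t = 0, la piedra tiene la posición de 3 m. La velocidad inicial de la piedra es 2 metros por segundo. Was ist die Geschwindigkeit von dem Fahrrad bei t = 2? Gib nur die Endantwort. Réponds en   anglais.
At t = 2, v = 14.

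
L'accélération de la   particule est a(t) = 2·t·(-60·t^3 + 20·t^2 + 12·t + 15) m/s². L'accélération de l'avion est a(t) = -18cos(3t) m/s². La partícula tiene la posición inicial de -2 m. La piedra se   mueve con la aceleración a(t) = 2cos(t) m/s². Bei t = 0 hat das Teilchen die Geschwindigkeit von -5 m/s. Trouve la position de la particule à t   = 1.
Pour résoudre ceci, nous devons prendre 2 primitives de notre équation de l'accélération a(t) = 2·t·(-60·t^3 + 20·t^2 + 12·t + 15). En intégrant l'accélération et en utilisant la condition initiale v(0) = -5, nous obtenons v(t) = -24·t^5 + 10·t^4 + 8·t^3 + 15·t^2 - 5. L'intégrale de la vitesse, avec x(0) = -2, donne la position: x(t) = -4·t^6 + 2·t^5 + 2·t^4 + 5·t^3 - 5·t - 2. De l'équation de la position x(t) = -4·t^6 + 2·t^5 + 2·t^4 + 5·t^3 - 5·t - 2, nous substituons t = 1 pour obtenir x = -2.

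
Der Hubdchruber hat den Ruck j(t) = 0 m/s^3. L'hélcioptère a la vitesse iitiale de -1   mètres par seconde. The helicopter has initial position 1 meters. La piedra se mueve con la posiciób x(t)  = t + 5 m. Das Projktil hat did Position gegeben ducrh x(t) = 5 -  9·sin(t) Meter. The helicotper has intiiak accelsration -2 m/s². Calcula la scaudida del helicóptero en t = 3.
De la ecuación de la sacudida j(t) = 0, sustituimos t = 3 para obtener j = 0.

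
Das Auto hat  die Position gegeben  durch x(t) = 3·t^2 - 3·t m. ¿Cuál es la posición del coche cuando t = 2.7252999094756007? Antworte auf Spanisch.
Usando x(t) = 3·t^2 - 3·t y sustituyendo t = 2.7252999094756007, encontramos x = 14.1058790613363.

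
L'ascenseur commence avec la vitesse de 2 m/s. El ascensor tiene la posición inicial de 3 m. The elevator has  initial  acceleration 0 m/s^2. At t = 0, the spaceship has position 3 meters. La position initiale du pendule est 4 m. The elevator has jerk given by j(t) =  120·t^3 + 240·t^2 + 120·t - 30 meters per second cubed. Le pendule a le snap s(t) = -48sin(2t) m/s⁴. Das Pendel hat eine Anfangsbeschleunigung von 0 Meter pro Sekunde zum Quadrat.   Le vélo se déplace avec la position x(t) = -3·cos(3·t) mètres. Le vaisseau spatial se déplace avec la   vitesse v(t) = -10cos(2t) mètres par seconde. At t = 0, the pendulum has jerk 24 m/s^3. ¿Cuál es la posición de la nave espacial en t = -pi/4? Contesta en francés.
Nous devons trouver la primitive de notre équation de la vitesse v(t) = -10·cos(2·t) 1 fois. En intégrant la vitesse et en utilisant la condition initiale x(0) = 3, nous obtenons x(t) = 3 - 5·sin(2·t). Nous avons la position x(t) = 3 - 5·sin(2·t). En substituant t = -pi/4: x(-pi/4) = 8.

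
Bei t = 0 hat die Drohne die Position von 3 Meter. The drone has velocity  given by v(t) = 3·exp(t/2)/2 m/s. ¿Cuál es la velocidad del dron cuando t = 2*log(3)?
Usando v(t) = 3·exp(t/2)/2 y sustituyendo t = 2*log(3), encontramos v = 9/2.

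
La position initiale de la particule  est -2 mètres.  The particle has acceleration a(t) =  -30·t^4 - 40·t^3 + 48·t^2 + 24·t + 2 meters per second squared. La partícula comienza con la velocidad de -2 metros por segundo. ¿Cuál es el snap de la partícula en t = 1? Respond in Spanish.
Debemos derivar nuestra ecuación de la aceleración a(t) = -30·t^4 - 40·t^3 + 48·t^2 + 24·t + 2 2 veces. La derivada de la aceleración da la sacudida: j(t) = -120·t^3 - 120·t^2 + 96·t + 24. La derivada de la sacudida da el snap: s(t) = -360·t^2 - 240·t + 96. Tenemos el snap s(t) = -360·t^2 - 240·t + 96. Sustituyendo t = 1: s(1) = -504.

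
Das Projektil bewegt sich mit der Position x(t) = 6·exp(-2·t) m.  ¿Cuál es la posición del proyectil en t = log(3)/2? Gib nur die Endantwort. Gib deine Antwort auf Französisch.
x(log(3)/2) = 2.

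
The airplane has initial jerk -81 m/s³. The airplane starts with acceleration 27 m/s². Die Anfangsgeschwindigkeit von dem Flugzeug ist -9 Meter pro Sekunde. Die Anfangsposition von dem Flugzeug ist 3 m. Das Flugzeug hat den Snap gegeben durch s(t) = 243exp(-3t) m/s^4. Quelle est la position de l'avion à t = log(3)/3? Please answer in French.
Nous devons trouver la primitive de notre équation du snap s(t) = 243·exp(-3·t) 4 fois. La primitive du snap, avec j(0) = -81, donne le jerk: j(t) = -81·exp(-3·t). La primitive du jerk, avec a(0) = 27, donne l'accélération: a(t) = 27·exp(-3·t). La primitive de l'accélération, avec v(0) = -9, donne la vitesse: v(t) = -9·exp(-3·t). L'intégrale de la vitesse est la position. En utilisant x(0) = 3, nous obtenons x(t) = 3·exp(-3·t). En utilisant x(t) = 3·exp(-3·t) et en substituant t = log(3)/3, nous trouvons x = 1.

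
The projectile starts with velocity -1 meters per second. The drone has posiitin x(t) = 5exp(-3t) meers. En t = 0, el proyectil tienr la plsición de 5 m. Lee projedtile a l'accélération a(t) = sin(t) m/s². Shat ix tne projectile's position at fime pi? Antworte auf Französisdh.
Pour résoudre ceci, nous devons prendre 2 intégrales de notre équation de l'accélération a(t) = sin(t). La primitive de l'accélération, avec v(0) = -1, donne la vitesse: v(t) = -cos(t). En intégrant la vitesse et en utilisant la condition initiale x(0) = 5, nous obtenons x(t) = 5 - sin(t). Nous avons la position x(t) = 5 - sin(t). En substituant t = pi: x(pi) = 5.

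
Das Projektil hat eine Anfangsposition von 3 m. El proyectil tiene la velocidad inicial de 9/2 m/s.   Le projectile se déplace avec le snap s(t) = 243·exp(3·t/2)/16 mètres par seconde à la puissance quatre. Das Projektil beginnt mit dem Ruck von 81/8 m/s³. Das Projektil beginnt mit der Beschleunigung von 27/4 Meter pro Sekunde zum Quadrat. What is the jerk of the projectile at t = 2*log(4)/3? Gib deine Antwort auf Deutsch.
Um dies zu lösen, müssen wir 1 Stammfunktion unserer Gleichung für den Snap s(t) = 243·exp(3·t/2)/16 finden. Durch Integration von dem Snap und Verwendung der Anfangsbedingung j(0) = 81/8, erhalten wir j(t) = 81·exp(3·t/2)/8. Wir haben den Ruck j(t) = 81·exp(3·t/2)/8. Durch Einsetzen von t = 2*log(4)/3: j(2*log(4)/3) = 81/2.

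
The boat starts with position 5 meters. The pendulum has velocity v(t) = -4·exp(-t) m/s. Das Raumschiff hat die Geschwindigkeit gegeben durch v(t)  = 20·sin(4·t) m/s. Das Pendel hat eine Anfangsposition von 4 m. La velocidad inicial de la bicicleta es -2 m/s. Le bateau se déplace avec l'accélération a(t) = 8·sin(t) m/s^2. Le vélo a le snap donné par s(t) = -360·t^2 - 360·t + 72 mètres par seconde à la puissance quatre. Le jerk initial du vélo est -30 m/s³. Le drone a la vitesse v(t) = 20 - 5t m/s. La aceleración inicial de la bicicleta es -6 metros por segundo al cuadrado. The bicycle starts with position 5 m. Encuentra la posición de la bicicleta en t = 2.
Partiendo del snap s(t) = -360·t^2 - 360·t + 72, tomamos 4 integrales. Tomando ∫s(t)dt y aplicando j(0) = -30, encontramos j(t) = -120·t^3 - 180·t^2 + 72·t - 30. Integrando la sacudida y usando la condición inicial a(0) = -6, obtenemos a(t) = -30·t^4 - 60·t^3 + 36·t^2 - 30·t - 6. Tomando ∫a(t)dt y aplicando v(0) = -2, encontramos v(t) = -6·t^5 - 15·t^4 + 12·t^3 - 15·t^2 - 6·t - 2. Tomando ∫v(t)dt y aplicando x(0) = 5, encontramos x(t) = -t^6 - 3·t^5 + 3·t^4 - 5·t^3 - 3·t^2 - 2·t + 5. Usando x(t) = -t^6 - 3·t^5 + 3·t^4 - 5·t^3 - 3·t^2 - 2·t + 5 y sustituyendo t = 2, encontramos x = -163.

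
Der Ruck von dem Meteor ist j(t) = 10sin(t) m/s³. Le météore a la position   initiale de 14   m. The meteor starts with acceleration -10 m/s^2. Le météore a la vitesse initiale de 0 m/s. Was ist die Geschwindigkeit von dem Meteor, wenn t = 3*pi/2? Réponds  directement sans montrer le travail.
Die Geschwindigkeit bei t = 3*pi/2 ist v = 10.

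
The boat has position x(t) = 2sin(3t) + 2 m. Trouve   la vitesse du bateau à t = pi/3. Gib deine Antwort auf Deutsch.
Ausgehend von der Position x(t) = 2·sin(3·t) + 2, nehmen wir 1 Ableitung. Die Ableitung von der Position ergibt die Geschwindigkeit: v(t) = 6·cos(3·t). Mit v(t) = 6·cos(3·t) und Einsetzen von t = pi/3, finden wir v = -6.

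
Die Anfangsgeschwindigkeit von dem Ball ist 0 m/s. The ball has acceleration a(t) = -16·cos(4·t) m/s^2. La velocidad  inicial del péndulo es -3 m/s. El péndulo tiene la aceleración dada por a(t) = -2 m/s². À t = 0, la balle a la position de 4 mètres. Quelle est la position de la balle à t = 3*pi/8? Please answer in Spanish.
Para resolver esto, necesitamos tomar 2 integrales de nuestra ecuación de la aceleración a(t) = -16·cos(4·t). Tomando ∫a(t)dt y aplicando v(0) = 0, encontramos v(t) = -4·sin(4·t). La integral de la velocidad, con x(0) = 4, da la posición: x(t) = cos(4·t) + 3. Tenemos la posición x(t) = cos(4·t) + 3. Sustituyendo t = 3*pi/8: x(3*pi/8) = 3.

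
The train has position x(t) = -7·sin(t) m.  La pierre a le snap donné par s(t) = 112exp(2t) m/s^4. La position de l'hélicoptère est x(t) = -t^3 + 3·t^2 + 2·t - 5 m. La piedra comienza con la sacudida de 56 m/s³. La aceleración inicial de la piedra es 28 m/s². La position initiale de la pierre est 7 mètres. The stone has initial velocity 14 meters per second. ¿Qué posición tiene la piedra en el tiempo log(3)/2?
Para resolver esto, necesitamos tomar 4 antiderivadas de nuestra ecuación del snap s(t) = 112·exp(2·t). Tomando ∫s(t)dt y aplicando j(0) = 56, encontramos j(t) = 56·exp(2·t). La integral de la sacudida, con a(0) = 28, da la aceleración: a(t) = 28·exp(2·t). Integrando la aceleración y usando la condición inicial v(0) = 14, obtenemos v(t) = 14·exp(2·t). La integral de la velocidad, con x(0) = 7, da la posición: x(t) = 7·exp(2·t). De la ecuación de la posición x(t) = 7·exp(2·t), sustituimos t = log(3)/2 para obtener x = 21.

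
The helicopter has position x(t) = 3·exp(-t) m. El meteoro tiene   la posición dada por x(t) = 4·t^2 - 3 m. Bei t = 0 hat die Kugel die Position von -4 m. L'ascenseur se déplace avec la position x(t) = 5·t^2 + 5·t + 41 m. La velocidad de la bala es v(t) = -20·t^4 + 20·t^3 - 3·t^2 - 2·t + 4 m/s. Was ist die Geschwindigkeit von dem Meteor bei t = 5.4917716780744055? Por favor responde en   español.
Para resolver esto, necesitamos tomar 1 derivada de nuestra ecuación de la posición x(t) = 4·t^2 - 3. Tomando d/dt de x(t), encontramos v(t) = 8·t. Usando v(t) = 8·t y sustituyendo t = 5.4917716780744055, encontramos v = 43.9341734245952.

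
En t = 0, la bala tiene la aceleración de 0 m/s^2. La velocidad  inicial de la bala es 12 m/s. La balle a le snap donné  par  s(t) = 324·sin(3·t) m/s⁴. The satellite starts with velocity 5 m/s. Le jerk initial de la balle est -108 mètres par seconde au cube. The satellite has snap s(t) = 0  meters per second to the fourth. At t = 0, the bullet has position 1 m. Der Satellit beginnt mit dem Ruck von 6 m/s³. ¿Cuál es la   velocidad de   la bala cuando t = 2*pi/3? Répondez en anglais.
To find the answer, we compute 3 integrals of s(t) = 324·sin(3·t). The integral of snap, with j(0) = -108, gives jerk: j(t) = -108·cos(3·t). Finding the integral of j(t) and using a(0) = 0: a(t) = -36·sin(3·t). Integrating acceleration and using the initial condition v(0) = 12, we get v(t) = 12·cos(3·t). We have velocity v(t) = 12·cos(3·t). Substituting t = 2*pi/3: v(2*pi/3) = 12.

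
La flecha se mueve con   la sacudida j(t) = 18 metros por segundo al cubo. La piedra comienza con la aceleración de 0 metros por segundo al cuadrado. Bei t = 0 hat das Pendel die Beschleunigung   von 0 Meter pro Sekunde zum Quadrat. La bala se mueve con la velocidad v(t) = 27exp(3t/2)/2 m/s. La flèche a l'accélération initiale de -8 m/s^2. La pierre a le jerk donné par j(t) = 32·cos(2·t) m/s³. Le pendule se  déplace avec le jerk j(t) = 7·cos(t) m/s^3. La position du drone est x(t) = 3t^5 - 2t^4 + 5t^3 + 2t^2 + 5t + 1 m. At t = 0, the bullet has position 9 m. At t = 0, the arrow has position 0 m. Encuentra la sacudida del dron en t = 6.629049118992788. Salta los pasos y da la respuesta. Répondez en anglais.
j(6.629049118992788) = 7621.77824225178.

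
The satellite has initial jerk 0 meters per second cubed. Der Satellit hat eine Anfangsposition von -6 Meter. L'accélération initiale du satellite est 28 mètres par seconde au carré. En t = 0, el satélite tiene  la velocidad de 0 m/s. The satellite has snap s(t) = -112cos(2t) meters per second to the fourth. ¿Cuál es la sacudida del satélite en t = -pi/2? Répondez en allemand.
Wir müssen das Integral unserer Gleichung für den Snap s(t) = -112·cos(2·t) 1-mal finden. Das Integral von dem Snap ist der Ruck. Mit j(0) = 0 erhalten wir j(t) = -56·sin(2·t). Mit j(t) = -56·sin(2·t) und Einsetzen von t = -pi/2, finden wir j = 0.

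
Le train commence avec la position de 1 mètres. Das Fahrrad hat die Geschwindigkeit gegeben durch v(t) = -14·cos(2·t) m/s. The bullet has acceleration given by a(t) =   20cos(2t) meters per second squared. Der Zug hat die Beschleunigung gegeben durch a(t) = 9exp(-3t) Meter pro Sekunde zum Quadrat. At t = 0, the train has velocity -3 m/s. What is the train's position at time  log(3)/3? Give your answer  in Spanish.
Necesitamos integrar nuestra ecuación de la aceleración a(t) = 9·exp(-3·t) 2 veces. La antiderivada de la aceleración, con v(0) = -3, da la velocidad: v(t) = -3·exp(-3·t). Tomando ∫v(t)dt y aplicando x(0) = 1, encontramos x(t) = exp(-3·t). Tenemos la posición x(t) = exp(-3·t). Sustituyendo t = log(3)/3: x(log(3)/3) = 1/3.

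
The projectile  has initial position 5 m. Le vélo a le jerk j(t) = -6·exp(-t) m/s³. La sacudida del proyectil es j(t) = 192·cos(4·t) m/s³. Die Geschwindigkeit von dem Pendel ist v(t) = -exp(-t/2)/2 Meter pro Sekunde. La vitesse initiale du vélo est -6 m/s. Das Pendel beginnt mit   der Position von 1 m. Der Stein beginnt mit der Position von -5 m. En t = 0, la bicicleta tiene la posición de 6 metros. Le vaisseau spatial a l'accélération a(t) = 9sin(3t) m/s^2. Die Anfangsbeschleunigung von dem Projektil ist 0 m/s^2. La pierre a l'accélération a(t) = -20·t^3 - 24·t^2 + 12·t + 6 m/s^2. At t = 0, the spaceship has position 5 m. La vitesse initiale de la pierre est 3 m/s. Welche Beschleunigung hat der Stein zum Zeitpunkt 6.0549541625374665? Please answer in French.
En utilisant a(t) = -20·t^3 - 24·t^2 + 12·t + 6 et en substituant t = 6.0549541625374665, nous trouvons a = -5241.03132376109.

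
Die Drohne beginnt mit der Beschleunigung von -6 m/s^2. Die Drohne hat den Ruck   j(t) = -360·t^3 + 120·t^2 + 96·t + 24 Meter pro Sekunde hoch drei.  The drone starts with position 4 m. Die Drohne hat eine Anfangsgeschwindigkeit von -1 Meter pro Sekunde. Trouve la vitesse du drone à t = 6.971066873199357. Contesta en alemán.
Ausgehend von dem Ruck j(t) = -360·t^3 + 120·t^2 + 96·t + 24, nehmen wir 2 Integrale. Die Stammfunktion von dem Ruck ist die Beschleunigung. Mit a(0) = -6 erhalten wir a(t) = -90·t^4 + 40·t^3 + 48·t^2 + 24·t - 6. Das Integral von der Beschleunigung ist die Geschwindigkeit. Mit v(0) = -1 erhalten wir v(t) = -18·t^5 + 10·t^4 + 16·t^3 + 12·t^2 - 6·t - 1. Mit v(t) = -18·t^5 + 10·t^4 + 16·t^3 + 12·t^2 - 6·t - 1 und Einsetzen von t = 6.971066873199357, finden wir v = -266749.266666086.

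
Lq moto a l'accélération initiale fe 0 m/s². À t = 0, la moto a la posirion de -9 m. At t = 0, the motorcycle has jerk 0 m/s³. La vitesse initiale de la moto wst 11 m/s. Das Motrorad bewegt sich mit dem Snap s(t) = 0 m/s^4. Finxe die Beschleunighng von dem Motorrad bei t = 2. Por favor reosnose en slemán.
Um dies zu lösen, müssen wir 2 Integrale unserer Gleichung für den Snap s(t) = 0 finden. Das Integral von dem Snap, mit j(0) = 0, ergibt den Ruck: j(t) = 0. Die Stammfunktion von dem Ruck ist die Beschleunigung. Mit a(0) = 0 erhalten wir a(t) = 0. Aus der Gleichung für die Beschleunigung a(t) = 0, setzen wir t = 2 ein und erhalten a = 0.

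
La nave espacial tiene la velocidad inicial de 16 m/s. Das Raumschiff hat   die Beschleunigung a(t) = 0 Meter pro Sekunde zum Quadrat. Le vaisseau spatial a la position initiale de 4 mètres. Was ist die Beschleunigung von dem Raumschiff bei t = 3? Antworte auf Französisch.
En utilisant a(t) = 0 et en substituant t = 3, nous trouvons a = 0.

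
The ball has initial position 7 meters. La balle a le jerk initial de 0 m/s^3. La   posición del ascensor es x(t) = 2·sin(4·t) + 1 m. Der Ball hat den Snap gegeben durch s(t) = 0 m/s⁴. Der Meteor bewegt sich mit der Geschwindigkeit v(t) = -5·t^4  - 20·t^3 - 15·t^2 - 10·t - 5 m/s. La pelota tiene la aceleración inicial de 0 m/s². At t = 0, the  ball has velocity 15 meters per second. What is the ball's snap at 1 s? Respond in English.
From the given snap equation s(t) = 0, we substitute t = 1 to get s = 0.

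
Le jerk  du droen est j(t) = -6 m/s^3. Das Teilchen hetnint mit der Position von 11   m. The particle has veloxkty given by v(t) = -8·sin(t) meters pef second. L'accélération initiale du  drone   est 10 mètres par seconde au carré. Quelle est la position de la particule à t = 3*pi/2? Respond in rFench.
Nous devons trouver l'intégrale de notre équation de la vitesse v(t) = -8·sin(t) 1 fois. La primitive de la vitesse est la position. En utilisant x(0) = 11, nous obtenons x(t) = 8·cos(t) + 3. En utilisant x(t) = 8·cos(t) + 3 et en substituant t = 3*pi/2, nous trouvons x = 3.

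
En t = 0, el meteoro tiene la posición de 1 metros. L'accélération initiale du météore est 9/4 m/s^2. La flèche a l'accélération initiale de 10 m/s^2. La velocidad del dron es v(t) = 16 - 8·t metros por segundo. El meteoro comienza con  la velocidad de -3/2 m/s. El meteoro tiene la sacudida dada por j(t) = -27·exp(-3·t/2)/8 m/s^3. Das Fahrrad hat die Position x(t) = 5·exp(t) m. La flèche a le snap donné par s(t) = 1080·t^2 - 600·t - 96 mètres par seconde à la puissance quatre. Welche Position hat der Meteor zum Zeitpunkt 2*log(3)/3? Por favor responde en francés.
En partant du jerk j(t) = -27·exp(-3·t/2)/8, nous prenons 3 intégrales. La primitive du jerk, avec a(0) = 9/4, donne l'accélération: a(t) = 9·exp(-3·t/2)/4. La primitive de l'accélération est la vitesse. En utilisant v(0) = -3/2, nous obtenons v(t) = -3·exp(-3·t/2)/2. En prenant ∫v(t)dt et en appliquant x(0) = 1, nous trouvons x(t) = exp(-3·t/2). De l'équation de la position x(t) = exp(-3·t/2), nous substituons t = 2*log(3)/3 pour obtenir x = 1/3.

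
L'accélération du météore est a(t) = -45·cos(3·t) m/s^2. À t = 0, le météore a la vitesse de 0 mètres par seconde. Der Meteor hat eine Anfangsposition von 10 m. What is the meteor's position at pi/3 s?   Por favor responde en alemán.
Um dies zu lösen, müssen wir 2 Integrale unserer Gleichung für die Beschleunigung a(t) = -45·cos(3·t) finden. Die Stammfunktion von der Beschleunigung ist die Geschwindigkeit. Mit v(0) = 0 erhalten wir v(t) = -15·sin(3·t). Durch Integration von der Geschwindigkeit und Verwendung der Anfangsbedingung x(0) = 10, erhalten wir x(t) = 5·cos(3·t) + 5. Wir haben die Position x(t) = 5·cos(3·t) + 5. Durch Einsetzen von t = pi/3: x(pi/3) = 0.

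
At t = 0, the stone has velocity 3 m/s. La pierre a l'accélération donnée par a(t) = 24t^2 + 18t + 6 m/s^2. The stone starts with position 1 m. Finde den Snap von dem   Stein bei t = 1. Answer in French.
Pour résoudre ceci, nous devons prendre 2 dérivées de notre équation de l'accélération a(t) = 24·t^2 + 18·t + 6. En dérivant l'accélération, nous obtenons le jerk: j(t) = 48·t + 18. La dérivée du jerk donne le snap: s(t) = 48. Nous avons le snap s(t) = 48. En substituant t = 1: s(1) = 48.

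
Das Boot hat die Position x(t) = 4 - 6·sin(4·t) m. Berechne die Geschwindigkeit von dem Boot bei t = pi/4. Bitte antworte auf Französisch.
Nous devons dériver notre équation de la position x(t) = 4 - 6·sin(4·t) 1 fois. En dérivant la position, nous obtenons la vitesse: v(t) = -24·cos(4·t). De l'équation de la vitesse v(t) = -24·cos(4·t), nous substituons t = pi/4 pour obtenir v = 24.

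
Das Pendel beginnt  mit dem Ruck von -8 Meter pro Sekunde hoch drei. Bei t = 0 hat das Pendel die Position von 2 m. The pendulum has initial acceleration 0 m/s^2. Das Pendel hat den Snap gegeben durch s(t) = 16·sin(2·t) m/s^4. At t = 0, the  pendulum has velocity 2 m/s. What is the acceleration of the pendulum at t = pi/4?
To find the answer, we compute 2 integrals of s(t) = 16·sin(2·t). The antiderivative of snap, with j(0) = -8, gives jerk: j(t) = -8·cos(2·t). The integral of jerk, with a(0) = 0, gives acceleration: a(t) = -4·sin(2·t). Using a(t) = -4·sin(2·t) and substituting t = pi/4, we find a = -4.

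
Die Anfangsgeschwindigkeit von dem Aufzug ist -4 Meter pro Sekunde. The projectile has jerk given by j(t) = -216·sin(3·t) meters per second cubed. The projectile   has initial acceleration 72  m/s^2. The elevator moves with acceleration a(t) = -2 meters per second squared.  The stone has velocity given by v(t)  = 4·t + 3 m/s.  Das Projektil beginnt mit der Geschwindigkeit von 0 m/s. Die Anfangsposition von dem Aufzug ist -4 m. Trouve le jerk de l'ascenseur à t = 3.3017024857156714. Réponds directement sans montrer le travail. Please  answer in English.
j(3.3017024857156714) = 0.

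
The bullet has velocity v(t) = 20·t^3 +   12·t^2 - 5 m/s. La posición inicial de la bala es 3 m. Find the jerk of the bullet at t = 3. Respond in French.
Nous devons dériver notre équation de la vitesse v(t) = 20·t^3 + 12·t^2 - 5 2 fois. En dérivant la vitesse, nous obtenons l'accélération: a(t) = 60·t^2 + 24·t. En dérivant l'accélération, nous obtenons le jerk: j(t) = 120·t + 24. En utilisant j(t) = 120·t + 24 et en substituant t = 3, nous trouvons j = 384.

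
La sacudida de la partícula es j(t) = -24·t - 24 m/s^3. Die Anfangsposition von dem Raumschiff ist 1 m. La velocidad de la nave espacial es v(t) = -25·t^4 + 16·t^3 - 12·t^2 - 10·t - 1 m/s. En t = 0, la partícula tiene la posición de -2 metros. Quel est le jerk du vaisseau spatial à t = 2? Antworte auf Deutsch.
Um dies zu lösen, müssen wir 2 Ableitungen unserer Gleichung für die Geschwindigkeit v(t) = -25·t^4 + 16·t^3 - 12·t^2 - 10·t - 1 nehmen. Mit d/dt von v(t) finden wir a(t) = -100·t^3 + 48·t^2 - 24·t - 10. Die Ableitung von der Beschleunigung ergibt den Ruck: j(t) = -300·t^2 + 96·t - 24. Wir haben den Ruck j(t) = -300·t^2 + 96·t - 24. Durch Einsetzen von t = 2: j(2) = -1032.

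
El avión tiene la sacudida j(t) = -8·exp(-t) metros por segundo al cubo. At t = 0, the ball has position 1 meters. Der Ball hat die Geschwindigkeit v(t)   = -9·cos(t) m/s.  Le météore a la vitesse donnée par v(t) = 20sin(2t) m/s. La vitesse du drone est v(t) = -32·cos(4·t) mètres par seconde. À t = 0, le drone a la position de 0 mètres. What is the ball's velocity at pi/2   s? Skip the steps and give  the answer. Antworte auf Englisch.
v(pi/2) = 0.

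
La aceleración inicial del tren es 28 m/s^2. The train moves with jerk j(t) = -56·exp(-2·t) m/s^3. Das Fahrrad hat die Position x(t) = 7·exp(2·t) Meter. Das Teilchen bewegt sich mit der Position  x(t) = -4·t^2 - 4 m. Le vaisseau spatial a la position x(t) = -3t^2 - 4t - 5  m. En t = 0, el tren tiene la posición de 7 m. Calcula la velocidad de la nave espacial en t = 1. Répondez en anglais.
Starting from position x(t) = -3·t^2 - 4·t - 5, we take 1 derivative. The derivative of position gives velocity: v(t) = -6·t - 4. We have velocity v(t) = -6·t - 4. Substituting t = 1: v(1) = -10.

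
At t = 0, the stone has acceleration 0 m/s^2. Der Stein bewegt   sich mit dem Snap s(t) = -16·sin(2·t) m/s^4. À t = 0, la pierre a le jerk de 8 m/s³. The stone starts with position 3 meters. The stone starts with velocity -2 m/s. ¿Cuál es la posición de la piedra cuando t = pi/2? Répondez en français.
Nous devons intégrer notre équation du snap s(t) = -16·sin(2·t) 4 fois. La primitive du snap est le jerk. En utilisant j(0) = 8, nous obtenons j(t) = 8·cos(2·t). L'intégrale du jerk, avec a(0) = 0, donne l'accélération: a(t) = 4·sin(2·t). En prenant ∫a(t)dt et en appliquant v(0) = -2, nous trouvons v(t) = -2·cos(2·t). En prenant ∫v(t)dt et en appliquant x(0) = 3, nous trouvons x(t) = 3 - sin(2·t). En utilisant x(t) = 3 - sin(2·t) et en substituant t = pi/2, nous trouvons x = 3.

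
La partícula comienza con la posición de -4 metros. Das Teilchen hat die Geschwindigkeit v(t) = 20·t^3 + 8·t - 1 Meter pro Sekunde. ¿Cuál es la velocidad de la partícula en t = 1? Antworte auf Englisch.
From the given velocity equation v(t) = 20·t^3 + 8·t - 1, we substitute t = 1 to get v = 27.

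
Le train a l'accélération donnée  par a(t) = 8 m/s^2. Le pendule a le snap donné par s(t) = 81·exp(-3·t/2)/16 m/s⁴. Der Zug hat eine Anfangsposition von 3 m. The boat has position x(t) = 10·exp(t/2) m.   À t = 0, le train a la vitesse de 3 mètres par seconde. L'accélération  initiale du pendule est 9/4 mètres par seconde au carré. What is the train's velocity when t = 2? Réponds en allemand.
Wir müssen die Stammfunktion unserer Gleichung für die Beschleunigung a(t) = 8 1-mal finden. Das Integral von der Beschleunigung, mit v(0) = 3, ergibt die Geschwindigkeit: v(t) = 8·t + 3. Aus der Gleichung für die Geschwindigkeit v(t) = 8·t + 3, setzen wir t = 2 ein und erhalten v = 19.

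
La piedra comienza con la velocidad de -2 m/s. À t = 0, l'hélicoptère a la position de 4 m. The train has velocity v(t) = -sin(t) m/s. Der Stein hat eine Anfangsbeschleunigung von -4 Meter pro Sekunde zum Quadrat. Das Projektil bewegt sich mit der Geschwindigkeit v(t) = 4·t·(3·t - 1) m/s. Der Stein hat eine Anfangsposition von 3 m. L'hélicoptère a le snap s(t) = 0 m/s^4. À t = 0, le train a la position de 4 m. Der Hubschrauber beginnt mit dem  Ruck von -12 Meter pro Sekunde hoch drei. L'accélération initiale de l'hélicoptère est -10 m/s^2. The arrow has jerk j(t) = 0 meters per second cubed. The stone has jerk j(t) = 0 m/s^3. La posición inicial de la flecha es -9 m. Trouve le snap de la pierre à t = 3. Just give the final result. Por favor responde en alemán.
s(3) = 0.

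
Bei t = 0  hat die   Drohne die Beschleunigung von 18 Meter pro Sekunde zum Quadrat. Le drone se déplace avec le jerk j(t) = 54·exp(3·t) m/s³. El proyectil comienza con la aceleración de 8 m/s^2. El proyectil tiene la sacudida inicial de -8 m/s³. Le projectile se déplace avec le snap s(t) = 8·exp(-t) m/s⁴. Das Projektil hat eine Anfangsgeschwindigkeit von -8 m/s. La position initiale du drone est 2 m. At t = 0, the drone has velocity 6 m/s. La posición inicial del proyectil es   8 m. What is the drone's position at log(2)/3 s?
Starting from jerk j(t) = 54·exp(3·t), we take 3 antiderivatives. Finding the integral of j(t) and using a(0) = 18: a(t) = 18·exp(3·t). Finding the integral of a(t) and using v(0) = 6: v(t) = 6·exp(3·t). Finding the integral of v(t) and using x(0) = 2: x(t) = 2·exp(3·t). From the given position equation x(t) = 2·exp(3·t), we substitute t = log(2)/3 to get x = 4.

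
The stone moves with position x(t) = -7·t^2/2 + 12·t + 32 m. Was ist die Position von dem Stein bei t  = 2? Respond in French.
En utilisant x(t) = -7·t^2/2 + 12·t + 32 et en substituant t = 2, nous trouvons x = 42.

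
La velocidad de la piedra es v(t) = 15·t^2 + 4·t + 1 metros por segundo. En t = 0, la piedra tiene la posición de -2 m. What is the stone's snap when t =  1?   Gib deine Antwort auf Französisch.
En partant de la vitesse v(t) = 15·t^2 + 4·t + 1, nous prenons 3 dérivées. En dérivant la vitesse, nous obtenons l'accélération: a(t) = 30·t + 4. La dérivée de l'accélération donne le jerk: j(t) = 30. La dérivée du jerk donne le snap: s(t) = 0. Nous avons le snap s(t) = 0. En substituant t = 1: s(1) = 0.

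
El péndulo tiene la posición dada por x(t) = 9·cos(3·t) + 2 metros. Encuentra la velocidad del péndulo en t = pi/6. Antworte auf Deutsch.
Ausgehend von der Position x(t) = 9·cos(3·t) + 2, nehmen wir 1 Ableitung. Durch Ableiten von der Position erhalten wir die Geschwindigkeit: v(t) = -27·sin(3·t). Aus der Gleichung für die Geschwindigkeit v(t) = -27·sin(3·t), setzen wir t = pi/6 ein und erhalten v = -27.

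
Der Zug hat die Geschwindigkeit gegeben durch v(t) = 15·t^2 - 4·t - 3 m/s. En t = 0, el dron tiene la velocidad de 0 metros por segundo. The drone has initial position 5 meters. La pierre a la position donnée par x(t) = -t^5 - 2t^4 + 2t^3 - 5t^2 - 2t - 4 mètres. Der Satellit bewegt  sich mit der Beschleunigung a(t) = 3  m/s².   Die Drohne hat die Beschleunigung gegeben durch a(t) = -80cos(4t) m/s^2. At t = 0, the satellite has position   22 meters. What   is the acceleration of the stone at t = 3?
We must differentiate our position equation x(t) = -t^5 - 2·t^4 + 2·t^3 - 5·t^2 - 2·t - 4 2 times. Taking d/dt of x(t), we find v(t) = -5·t^4 - 8·t^3 + 6·t^2 - 10·t - 2. The derivative of velocity gives acceleration: a(t) = -20·t^3 - 24·t^2 + 12·t - 10. Using a(t) = -20·t^3 - 24·t^2 + 12·t - 10 and substituting t = 3, we find a = -730.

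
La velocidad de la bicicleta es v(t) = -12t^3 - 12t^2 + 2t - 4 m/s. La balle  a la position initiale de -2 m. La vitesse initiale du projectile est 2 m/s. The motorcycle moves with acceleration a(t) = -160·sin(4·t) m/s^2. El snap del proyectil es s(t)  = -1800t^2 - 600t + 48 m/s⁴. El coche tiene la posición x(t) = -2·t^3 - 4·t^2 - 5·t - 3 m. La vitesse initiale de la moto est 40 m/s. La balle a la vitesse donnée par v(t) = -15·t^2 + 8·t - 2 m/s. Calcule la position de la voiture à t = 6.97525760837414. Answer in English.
Using x(t) = -2·t^3 - 4·t^2 - 5·t - 3 and substituting t = 6.97525760837414, we find x = -911.244581232326.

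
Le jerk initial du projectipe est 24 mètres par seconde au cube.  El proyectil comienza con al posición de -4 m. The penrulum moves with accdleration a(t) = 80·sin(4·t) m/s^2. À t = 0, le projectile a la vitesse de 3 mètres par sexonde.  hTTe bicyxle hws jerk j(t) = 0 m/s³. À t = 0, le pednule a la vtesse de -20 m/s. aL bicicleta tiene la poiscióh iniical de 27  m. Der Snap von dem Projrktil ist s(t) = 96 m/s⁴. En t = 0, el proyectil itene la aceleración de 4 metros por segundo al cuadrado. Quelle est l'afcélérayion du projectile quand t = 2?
Nous devons intégrer notre équation du snap s(t) = 96 2 fois. En prenant ∫s(t)dt et en appliquant j(0) = 24, nous trouvons j(t) = 96·t + 24. En prenant ∫j(t)dt et en appliquant a(0) = 4, nous trouvons a(t) = 48·t^2 + 24·t + 4. Nous avons l'accélération a(t) = 48·t^2 + 24·t + 4. En substituant t = 2: a(2) = 244.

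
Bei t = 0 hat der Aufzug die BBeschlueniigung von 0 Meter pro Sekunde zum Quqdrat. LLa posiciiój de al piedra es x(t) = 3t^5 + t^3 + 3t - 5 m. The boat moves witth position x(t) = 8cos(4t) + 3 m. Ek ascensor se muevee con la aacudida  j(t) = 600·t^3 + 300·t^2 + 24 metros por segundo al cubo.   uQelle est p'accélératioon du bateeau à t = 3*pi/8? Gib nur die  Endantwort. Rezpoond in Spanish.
a(3*pi/8) = 0.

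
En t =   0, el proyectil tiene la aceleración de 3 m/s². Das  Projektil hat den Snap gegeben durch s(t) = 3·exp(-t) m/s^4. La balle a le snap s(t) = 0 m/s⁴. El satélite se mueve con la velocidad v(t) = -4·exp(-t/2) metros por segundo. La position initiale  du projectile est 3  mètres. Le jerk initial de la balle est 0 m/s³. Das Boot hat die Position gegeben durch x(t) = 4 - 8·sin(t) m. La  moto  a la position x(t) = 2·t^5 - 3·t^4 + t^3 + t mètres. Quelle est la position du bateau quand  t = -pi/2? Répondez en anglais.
We have position x(t) = 4 - 8·sin(t). Substituting t = -pi/2: x(-pi/2) = 12.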